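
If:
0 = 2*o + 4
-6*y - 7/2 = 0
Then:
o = -2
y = -7/12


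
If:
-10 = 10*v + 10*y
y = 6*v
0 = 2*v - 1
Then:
No Solution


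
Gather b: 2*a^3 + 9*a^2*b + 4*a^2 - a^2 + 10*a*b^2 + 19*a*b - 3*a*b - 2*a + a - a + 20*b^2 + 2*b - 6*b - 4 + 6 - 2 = 2*a^3 + 3*a^2 - 2*a + b^2*(10*a + 20) + b*(9*a^2 + 16*a - 4)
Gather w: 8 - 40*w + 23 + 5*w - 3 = 28 - 35*w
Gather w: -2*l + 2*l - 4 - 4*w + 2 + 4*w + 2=0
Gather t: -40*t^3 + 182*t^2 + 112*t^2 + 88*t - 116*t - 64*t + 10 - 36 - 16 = -40*t^3 + 294*t^2 - 92*t - 42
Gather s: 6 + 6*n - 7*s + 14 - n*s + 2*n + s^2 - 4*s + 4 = 8*n + s^2 + s*(-n - 11) + 24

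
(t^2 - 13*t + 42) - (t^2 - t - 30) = 72 - 12*t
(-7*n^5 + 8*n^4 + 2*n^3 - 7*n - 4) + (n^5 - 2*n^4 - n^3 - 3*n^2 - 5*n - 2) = -6*n^5 + 6*n^4 + n^3 - 3*n^2 - 12*n - 6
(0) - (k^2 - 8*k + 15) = -k^2 + 8*k - 15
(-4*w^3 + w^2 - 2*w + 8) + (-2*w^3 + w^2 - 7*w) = -6*w^3 + 2*w^2 - 9*w + 8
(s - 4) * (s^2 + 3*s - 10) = s^3 - s^2 - 22*s + 40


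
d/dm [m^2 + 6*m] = 2*m + 6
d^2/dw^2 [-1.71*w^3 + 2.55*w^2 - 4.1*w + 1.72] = 5.1 - 10.26*w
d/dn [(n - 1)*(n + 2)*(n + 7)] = 3*n^2 + 16*n + 5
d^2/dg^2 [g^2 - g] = 2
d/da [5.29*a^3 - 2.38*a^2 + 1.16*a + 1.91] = 15.87*a^2 - 4.76*a + 1.16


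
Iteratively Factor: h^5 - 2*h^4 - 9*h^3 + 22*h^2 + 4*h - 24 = (h + 1)*(h^4 - 3*h^3 - 6*h^2 + 28*h - 24) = (h - 2)*(h + 1)*(h^3 - h^2 - 8*h + 12) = (h - 2)*(h + 1)*(h + 3)*(h^2 - 4*h + 4) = (h - 2)^2*(h + 1)*(h + 3)*(h - 2)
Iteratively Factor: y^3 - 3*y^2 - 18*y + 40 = (y + 4)*(y^2 - 7*y + 10) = (y - 2)*(y + 4)*(y - 5)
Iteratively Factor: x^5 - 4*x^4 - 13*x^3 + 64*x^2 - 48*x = (x - 3)*(x^4 - x^3 - 16*x^2 + 16*x) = (x - 3)*(x - 1)*(x^3 - 16*x) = (x - 3)*(x - 1)*(x + 4)*(x^2 - 4*x) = x*(x - 3)*(x - 1)*(x + 4)*(x - 4)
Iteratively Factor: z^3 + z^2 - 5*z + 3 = (z - 1)*(z^2 + 2*z - 3) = (z - 1)^2*(z + 3)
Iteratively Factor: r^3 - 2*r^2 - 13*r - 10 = (r + 2)*(r^2 - 4*r - 5) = (r - 5)*(r + 2)*(r + 1)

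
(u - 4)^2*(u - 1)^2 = u^4 - 10*u^3 + 33*u^2 - 40*u + 16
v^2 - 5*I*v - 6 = (v - 3*I)*(v - 2*I)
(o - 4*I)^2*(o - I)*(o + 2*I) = o^4 - 7*I*o^3 - 6*o^2 - 32*I*o - 32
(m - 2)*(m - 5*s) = m^2 - 5*m*s - 2*m + 10*s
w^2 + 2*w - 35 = (w - 5)*(w + 7)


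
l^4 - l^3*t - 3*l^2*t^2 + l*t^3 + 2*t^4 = (l - 2*t)*(l - t)*(l + t)^2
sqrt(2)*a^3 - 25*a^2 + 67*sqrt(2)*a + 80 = (a - 8*sqrt(2))*(a - 5*sqrt(2))*(sqrt(2)*a + 1)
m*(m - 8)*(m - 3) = m^3 - 11*m^2 + 24*m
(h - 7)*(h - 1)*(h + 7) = h^3 - h^2 - 49*h + 49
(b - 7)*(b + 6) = b^2 - b - 42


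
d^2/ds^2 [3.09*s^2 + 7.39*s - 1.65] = 6.18000000000000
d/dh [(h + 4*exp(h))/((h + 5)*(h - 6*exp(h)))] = ((h + 5)*(h - 6*exp(h))*(4*exp(h) + 1) + (h + 5)*(h + 4*exp(h))*(6*exp(h) - 1) - (h - 6*exp(h))*(h + 4*exp(h)))/((h + 5)^2*(h - 6*exp(h))^2)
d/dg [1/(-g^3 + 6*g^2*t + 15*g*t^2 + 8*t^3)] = 3*(g^2 - 4*g*t - 5*t^2)/(-g^3 + 6*g^2*t + 15*g*t^2 + 8*t^3)^2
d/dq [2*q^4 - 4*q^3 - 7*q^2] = 2*q*(4*q^2 - 6*q - 7)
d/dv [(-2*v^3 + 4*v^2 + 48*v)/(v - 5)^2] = 2*(-v^3 + 15*v^2 - 44*v - 120)/(v^3 - 15*v^2 + 75*v - 125)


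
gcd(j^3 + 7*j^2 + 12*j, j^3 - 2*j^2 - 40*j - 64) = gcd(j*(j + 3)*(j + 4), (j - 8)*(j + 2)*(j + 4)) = j + 4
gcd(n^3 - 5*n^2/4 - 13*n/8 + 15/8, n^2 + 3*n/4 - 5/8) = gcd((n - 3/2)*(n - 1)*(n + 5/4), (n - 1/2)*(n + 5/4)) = n + 5/4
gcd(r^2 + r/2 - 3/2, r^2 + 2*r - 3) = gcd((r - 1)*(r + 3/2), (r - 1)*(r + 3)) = r - 1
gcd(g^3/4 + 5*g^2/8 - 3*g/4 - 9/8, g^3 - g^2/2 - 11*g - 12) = 1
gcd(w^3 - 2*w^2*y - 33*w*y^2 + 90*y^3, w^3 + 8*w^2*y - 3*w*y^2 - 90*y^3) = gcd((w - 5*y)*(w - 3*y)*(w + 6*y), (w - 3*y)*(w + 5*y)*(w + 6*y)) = -w^2 - 3*w*y + 18*y^2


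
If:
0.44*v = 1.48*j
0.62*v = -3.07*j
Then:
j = 0.00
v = 0.00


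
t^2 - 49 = (t - 7)*(t + 7)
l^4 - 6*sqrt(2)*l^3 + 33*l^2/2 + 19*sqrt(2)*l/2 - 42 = (l - 7*sqrt(2)/2)*(l - 2*sqrt(2))*(l - 3*sqrt(2)/2)*(l + sqrt(2))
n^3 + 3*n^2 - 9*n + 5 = (n - 1)^2*(n + 5)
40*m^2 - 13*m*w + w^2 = (-8*m + w)*(-5*m + w)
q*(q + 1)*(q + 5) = q^3 + 6*q^2 + 5*q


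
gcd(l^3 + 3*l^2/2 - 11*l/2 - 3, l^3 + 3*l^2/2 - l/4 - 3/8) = l + 1/2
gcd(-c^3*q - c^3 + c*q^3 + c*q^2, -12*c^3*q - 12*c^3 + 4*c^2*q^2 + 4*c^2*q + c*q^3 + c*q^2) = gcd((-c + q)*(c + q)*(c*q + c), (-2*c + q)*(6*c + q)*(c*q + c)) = c*q + c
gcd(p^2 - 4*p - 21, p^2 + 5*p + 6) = p + 3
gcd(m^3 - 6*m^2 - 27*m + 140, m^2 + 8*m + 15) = m + 5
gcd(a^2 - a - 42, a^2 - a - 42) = a^2 - a - 42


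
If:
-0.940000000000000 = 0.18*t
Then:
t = -5.22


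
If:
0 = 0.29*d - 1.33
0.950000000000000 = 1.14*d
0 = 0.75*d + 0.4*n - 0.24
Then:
No Solution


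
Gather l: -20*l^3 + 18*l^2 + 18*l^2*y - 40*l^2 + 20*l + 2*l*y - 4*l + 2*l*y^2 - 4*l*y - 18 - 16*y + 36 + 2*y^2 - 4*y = -20*l^3 + l^2*(18*y - 22) + l*(2*y^2 - 2*y + 16) + 2*y^2 - 20*y + 18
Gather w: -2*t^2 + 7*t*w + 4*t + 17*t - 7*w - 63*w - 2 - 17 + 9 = -2*t^2 + 21*t + w*(7*t - 70) - 10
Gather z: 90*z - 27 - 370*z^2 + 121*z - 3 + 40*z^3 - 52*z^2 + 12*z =40*z^3 - 422*z^2 + 223*z - 30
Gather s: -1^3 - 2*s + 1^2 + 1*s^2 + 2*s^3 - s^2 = 2*s^3 - 2*s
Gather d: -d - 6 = -d - 6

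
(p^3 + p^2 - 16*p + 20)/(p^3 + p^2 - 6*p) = (p^2 + 3*p - 10)/(p*(p + 3))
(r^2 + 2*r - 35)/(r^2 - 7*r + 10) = (r + 7)/(r - 2)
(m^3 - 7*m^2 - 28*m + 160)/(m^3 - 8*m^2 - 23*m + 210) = (m^2 - 12*m + 32)/(m^2 - 13*m + 42)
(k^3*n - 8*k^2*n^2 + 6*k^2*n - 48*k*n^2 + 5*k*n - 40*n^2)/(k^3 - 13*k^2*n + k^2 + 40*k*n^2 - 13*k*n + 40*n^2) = n*(k + 5)/(k - 5*n)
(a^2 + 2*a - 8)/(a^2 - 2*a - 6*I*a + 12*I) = (a + 4)/(a - 6*I)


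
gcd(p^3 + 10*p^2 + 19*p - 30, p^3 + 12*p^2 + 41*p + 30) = p^2 + 11*p + 30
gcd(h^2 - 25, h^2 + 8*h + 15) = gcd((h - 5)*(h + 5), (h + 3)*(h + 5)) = h + 5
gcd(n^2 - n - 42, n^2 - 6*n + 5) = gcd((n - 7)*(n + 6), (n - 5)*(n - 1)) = 1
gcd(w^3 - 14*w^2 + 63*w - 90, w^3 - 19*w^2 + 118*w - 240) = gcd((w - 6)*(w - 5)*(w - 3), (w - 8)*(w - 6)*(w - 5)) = w^2 - 11*w + 30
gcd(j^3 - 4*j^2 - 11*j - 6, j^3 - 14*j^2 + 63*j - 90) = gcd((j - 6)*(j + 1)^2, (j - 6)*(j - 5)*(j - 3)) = j - 6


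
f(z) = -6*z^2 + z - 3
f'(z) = 1 - 12*z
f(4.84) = -138.71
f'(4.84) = -57.08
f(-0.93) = -9.12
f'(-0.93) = 12.16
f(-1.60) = -19.96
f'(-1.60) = 20.20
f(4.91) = -142.74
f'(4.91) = -57.92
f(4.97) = -146.24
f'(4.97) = -58.64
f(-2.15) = -32.88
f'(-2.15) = 26.80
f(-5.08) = -162.92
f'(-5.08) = 61.96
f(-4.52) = -130.10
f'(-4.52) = 55.24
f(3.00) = -54.00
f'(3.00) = -35.00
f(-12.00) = -879.00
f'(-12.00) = 145.00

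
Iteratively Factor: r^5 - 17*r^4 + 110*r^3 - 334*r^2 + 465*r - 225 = (r - 3)*(r^4 - 14*r^3 + 68*r^2 - 130*r + 75) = (r - 5)*(r - 3)*(r^3 - 9*r^2 + 23*r - 15) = (r - 5)^2*(r - 3)*(r^2 - 4*r + 3) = (r - 5)^2*(r - 3)^2*(r - 1)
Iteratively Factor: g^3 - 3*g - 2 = (g + 1)*(g^2 - g - 2) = (g + 1)^2*(g - 2)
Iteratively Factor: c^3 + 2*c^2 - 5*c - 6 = (c + 3)*(c^2 - c - 2) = (c + 1)*(c + 3)*(c - 2)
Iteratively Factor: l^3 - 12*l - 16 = (l - 4)*(l^2 + 4*l + 4) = (l - 4)*(l + 2)*(l + 2)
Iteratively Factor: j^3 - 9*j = (j - 3)*(j^2 + 3*j) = j*(j - 3)*(j + 3)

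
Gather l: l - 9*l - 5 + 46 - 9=32 - 8*l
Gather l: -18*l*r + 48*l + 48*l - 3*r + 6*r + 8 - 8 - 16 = l*(96 - 18*r) + 3*r - 16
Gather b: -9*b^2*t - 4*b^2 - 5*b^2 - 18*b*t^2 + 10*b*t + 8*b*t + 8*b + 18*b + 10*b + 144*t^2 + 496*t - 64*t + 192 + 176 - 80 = b^2*(-9*t - 9) + b*(-18*t^2 + 18*t + 36) + 144*t^2 + 432*t + 288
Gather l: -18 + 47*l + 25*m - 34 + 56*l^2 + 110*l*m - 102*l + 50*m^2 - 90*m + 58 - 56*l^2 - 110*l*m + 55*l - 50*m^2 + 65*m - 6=0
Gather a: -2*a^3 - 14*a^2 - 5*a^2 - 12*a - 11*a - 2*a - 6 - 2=-2*a^3 - 19*a^2 - 25*a - 8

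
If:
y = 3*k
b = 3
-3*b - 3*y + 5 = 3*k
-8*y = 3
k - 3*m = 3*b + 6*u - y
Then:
No Solution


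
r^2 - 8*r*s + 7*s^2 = (r - 7*s)*(r - s)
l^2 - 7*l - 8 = (l - 8)*(l + 1)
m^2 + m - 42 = (m - 6)*(m + 7)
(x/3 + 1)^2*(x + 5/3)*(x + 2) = x^4/9 + 29*x^3/27 + 103*x^2/27 + 53*x/9 + 10/3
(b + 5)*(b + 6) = b^2 + 11*b + 30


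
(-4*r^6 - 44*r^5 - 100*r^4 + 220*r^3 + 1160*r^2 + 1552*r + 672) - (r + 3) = -4*r^6 - 44*r^5 - 100*r^4 + 220*r^3 + 1160*r^2 + 1551*r + 669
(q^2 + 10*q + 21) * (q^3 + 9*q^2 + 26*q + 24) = q^5 + 19*q^4 + 137*q^3 + 473*q^2 + 786*q + 504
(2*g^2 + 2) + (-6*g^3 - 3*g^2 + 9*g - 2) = -6*g^3 - g^2 + 9*g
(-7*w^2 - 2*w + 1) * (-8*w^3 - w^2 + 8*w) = 56*w^5 + 23*w^4 - 62*w^3 - 17*w^2 + 8*w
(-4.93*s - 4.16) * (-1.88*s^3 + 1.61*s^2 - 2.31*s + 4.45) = 9.2684*s^4 - 0.1165*s^3 + 4.6907*s^2 - 12.3289*s - 18.512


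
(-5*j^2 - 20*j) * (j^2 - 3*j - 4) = -5*j^4 - 5*j^3 + 80*j^2 + 80*j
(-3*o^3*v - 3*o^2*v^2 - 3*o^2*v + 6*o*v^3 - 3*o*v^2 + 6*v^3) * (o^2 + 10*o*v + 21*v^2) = -3*o^5*v - 33*o^4*v^2 - 3*o^4*v - 87*o^3*v^3 - 33*o^3*v^2 - 3*o^2*v^4 - 87*o^2*v^3 + 126*o*v^5 - 3*o*v^4 + 126*v^5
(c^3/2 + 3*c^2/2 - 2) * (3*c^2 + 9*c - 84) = 3*c^5/2 + 9*c^4 - 57*c^3/2 - 132*c^2 - 18*c + 168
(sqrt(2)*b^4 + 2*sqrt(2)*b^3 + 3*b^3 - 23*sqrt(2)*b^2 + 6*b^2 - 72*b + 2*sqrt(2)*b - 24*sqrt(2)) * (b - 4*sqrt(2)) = sqrt(2)*b^5 - 5*b^4 + 2*sqrt(2)*b^4 - 35*sqrt(2)*b^3 - 10*b^3 - 22*sqrt(2)*b^2 + 112*b^2 - 16*b + 264*sqrt(2)*b + 192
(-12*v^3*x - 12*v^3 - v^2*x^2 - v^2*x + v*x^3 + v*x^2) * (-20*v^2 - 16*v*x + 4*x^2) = 240*v^5*x + 240*v^5 + 212*v^4*x^2 + 212*v^4*x - 52*v^3*x^3 - 52*v^3*x^2 - 20*v^2*x^4 - 20*v^2*x^3 + 4*v*x^5 + 4*v*x^4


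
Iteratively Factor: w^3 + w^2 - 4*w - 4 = (w + 1)*(w^2 - 4) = (w - 2)*(w + 1)*(w + 2)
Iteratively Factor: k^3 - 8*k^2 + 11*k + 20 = (k + 1)*(k^2 - 9*k + 20) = (k - 4)*(k + 1)*(k - 5)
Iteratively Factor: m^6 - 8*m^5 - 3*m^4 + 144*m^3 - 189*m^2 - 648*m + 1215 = (m - 5)*(m^5 - 3*m^4 - 18*m^3 + 54*m^2 + 81*m - 243) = (m - 5)*(m - 3)*(m^4 - 18*m^2 + 81) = (m - 5)*(m - 3)^2*(m^3 + 3*m^2 - 9*m - 27) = (m - 5)*(m - 3)^2*(m + 3)*(m^2 - 9) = (m - 5)*(m - 3)^3*(m + 3)*(m + 3)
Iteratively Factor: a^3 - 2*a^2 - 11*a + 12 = (a - 4)*(a^2 + 2*a - 3) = (a - 4)*(a + 3)*(a - 1)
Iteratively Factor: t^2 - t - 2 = (t + 1)*(t - 2)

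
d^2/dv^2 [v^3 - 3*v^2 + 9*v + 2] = 6*v - 6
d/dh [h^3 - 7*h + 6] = 3*h^2 - 7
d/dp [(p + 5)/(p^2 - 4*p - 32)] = (p^2 - 4*p - 2*(p - 2)*(p + 5) - 32)/(-p^2 + 4*p + 32)^2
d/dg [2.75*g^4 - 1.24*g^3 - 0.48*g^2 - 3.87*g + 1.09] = 11.0*g^3 - 3.72*g^2 - 0.96*g - 3.87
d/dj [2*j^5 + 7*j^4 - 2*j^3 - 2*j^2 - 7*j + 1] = 10*j^4 + 28*j^3 - 6*j^2 - 4*j - 7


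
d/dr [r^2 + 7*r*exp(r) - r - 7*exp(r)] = 7*r*exp(r) + 2*r - 1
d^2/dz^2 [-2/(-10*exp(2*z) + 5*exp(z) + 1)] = 10*((1 - 8*exp(z))*(-10*exp(2*z) + 5*exp(z) + 1) - 10*(4*exp(z) - 1)^2*exp(z))*exp(z)/(-10*exp(2*z) + 5*exp(z) + 1)^3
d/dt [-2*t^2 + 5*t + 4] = 5 - 4*t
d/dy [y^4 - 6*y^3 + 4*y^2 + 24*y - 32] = 4*y^3 - 18*y^2 + 8*y + 24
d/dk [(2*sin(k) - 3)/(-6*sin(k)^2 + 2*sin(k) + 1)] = 4*(3*sin(k)^2 - 9*sin(k) + 2)*cos(k)/(6*sin(k)^2 - 2*sin(k) - 1)^2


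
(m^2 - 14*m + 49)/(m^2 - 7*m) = (m - 7)/m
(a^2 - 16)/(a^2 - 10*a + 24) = (a + 4)/(a - 6)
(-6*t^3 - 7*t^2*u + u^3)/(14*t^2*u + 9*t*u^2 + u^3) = (-3*t^2 - 2*t*u + u^2)/(u*(7*t + u))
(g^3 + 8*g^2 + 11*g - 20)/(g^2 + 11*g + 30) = (g^2 + 3*g - 4)/(g + 6)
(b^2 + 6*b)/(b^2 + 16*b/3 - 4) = 3*b/(3*b - 2)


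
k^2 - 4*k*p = k*(k - 4*p)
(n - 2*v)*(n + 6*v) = n^2 + 4*n*v - 12*v^2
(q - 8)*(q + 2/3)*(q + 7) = q^3 - q^2/3 - 170*q/3 - 112/3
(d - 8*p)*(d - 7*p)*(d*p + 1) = d^3*p - 15*d^2*p^2 + d^2 + 56*d*p^3 - 15*d*p + 56*p^2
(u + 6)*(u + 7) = u^2 + 13*u + 42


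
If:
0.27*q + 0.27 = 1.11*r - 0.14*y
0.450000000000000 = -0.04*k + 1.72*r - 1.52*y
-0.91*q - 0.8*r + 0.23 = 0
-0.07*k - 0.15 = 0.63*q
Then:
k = -2.38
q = 0.03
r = 0.26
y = 0.06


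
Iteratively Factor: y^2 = (y)*(y)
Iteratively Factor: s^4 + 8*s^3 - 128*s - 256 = (s + 4)*(s^3 + 4*s^2 - 16*s - 64) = (s - 4)*(s + 4)*(s^2 + 8*s + 16) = (s - 4)*(s + 4)^2*(s + 4)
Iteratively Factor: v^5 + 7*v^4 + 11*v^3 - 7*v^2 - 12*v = (v)*(v^4 + 7*v^3 + 11*v^2 - 7*v - 12) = v*(v + 4)*(v^3 + 3*v^2 - v - 3) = v*(v - 1)*(v + 4)*(v^2 + 4*v + 3) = v*(v - 1)*(v + 1)*(v + 4)*(v + 3)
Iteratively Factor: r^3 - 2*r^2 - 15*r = (r + 3)*(r^2 - 5*r) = (r - 5)*(r + 3)*(r)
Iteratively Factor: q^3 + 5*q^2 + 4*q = (q + 4)*(q^2 + q) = q*(q + 4)*(q + 1)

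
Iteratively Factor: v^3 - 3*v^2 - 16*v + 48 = (v - 4)*(v^2 + v - 12) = (v - 4)*(v - 3)*(v + 4)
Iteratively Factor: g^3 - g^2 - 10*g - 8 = (g - 4)*(g^2 + 3*g + 2) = (g - 4)*(g + 2)*(g + 1)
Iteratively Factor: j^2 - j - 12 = (j - 4)*(j + 3)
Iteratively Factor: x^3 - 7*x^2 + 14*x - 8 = (x - 2)*(x^2 - 5*x + 4) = (x - 4)*(x - 2)*(x - 1)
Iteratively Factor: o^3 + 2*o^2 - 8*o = (o + 4)*(o^2 - 2*o) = o*(o + 4)*(o - 2)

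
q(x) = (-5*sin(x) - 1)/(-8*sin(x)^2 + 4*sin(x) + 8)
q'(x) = (16*sin(x)*cos(x) - 4*cos(x))*(-5*sin(x) - 1)/(-8*sin(x)^2 + 4*sin(x) + 8)^2 - 5*cos(x)/(-8*sin(x)^2 + 4*sin(x) + 8) = (-4*sin(x) + 5*cos(2*x) - 14)*cos(x)/(4*(sin(x) + cos(2*x) + 1)^2)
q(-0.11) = -0.06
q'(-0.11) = -0.62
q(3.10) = -0.15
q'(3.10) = 0.55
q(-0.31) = 0.09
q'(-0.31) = -0.91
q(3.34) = -0.00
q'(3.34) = 0.71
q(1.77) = -1.39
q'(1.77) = 0.99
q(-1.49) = -1.01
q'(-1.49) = -0.31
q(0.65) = -0.54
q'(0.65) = -0.86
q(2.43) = -0.59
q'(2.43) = 0.93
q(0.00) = -0.12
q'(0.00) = -0.56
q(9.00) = -0.37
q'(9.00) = 0.65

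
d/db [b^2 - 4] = 2*b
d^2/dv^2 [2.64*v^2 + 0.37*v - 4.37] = 5.28000000000000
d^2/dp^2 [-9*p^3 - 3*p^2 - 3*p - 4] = -54*p - 6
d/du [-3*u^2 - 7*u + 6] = -6*u - 7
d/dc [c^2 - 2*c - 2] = 2*c - 2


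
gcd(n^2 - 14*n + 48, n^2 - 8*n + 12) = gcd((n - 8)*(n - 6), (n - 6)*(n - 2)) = n - 6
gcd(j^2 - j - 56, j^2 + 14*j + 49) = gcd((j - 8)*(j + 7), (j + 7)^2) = j + 7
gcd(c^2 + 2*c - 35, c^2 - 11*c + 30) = c - 5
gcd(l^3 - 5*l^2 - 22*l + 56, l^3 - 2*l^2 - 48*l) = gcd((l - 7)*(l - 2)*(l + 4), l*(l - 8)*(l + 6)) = 1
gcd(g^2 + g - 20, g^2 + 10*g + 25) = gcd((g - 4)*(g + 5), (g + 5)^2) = g + 5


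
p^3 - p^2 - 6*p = p*(p - 3)*(p + 2)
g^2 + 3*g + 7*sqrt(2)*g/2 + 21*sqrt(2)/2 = (g + 3)*(g + 7*sqrt(2)/2)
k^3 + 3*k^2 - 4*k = k*(k - 1)*(k + 4)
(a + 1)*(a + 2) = a^2 + 3*a + 2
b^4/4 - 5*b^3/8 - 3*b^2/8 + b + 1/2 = (b/4 + 1/4)*(b - 2)^2*(b + 1/2)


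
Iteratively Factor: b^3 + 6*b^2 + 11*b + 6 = (b + 2)*(b^2 + 4*b + 3) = (b + 2)*(b + 3)*(b + 1)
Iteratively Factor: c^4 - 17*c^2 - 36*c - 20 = (c + 2)*(c^3 - 2*c^2 - 13*c - 10) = (c - 5)*(c + 2)*(c^2 + 3*c + 2) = (c - 5)*(c + 2)^2*(c + 1)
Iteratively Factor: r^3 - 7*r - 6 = (r - 3)*(r^2 + 3*r + 2) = (r - 3)*(r + 2)*(r + 1)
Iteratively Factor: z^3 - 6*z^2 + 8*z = (z - 2)*(z^2 - 4*z) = z*(z - 2)*(z - 4)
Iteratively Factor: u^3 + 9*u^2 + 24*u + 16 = (u + 4)*(u^2 + 5*u + 4) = (u + 4)^2*(u + 1)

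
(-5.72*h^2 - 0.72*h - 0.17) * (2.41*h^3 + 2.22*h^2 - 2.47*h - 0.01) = -13.7852*h^5 - 14.4336*h^4 + 12.1203*h^3 + 1.4582*h^2 + 0.4271*h + 0.0017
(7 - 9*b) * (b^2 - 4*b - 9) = -9*b^3 + 43*b^2 + 53*b - 63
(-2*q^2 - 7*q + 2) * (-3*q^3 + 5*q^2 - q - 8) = 6*q^5 + 11*q^4 - 39*q^3 + 33*q^2 + 54*q - 16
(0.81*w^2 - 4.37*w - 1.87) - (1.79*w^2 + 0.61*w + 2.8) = -0.98*w^2 - 4.98*w - 4.67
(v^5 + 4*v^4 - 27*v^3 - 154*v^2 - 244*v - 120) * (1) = v^5 + 4*v^4 - 27*v^3 - 154*v^2 - 244*v - 120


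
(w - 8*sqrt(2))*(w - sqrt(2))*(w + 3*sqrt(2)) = w^3 - 6*sqrt(2)*w^2 - 38*w + 48*sqrt(2)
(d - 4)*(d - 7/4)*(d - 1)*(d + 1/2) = d^4 - 25*d^3/4 + 75*d^2/8 - 5*d/8 - 7/2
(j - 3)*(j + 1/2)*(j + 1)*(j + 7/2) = j^4 + 2*j^3 - 37*j^2/4 - 31*j/2 - 21/4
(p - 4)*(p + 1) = p^2 - 3*p - 4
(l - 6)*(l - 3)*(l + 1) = l^3 - 8*l^2 + 9*l + 18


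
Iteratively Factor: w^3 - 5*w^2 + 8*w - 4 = (w - 2)*(w^2 - 3*w + 2) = (w - 2)*(w - 1)*(w - 2)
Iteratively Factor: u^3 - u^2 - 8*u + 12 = (u - 2)*(u^2 + u - 6) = (u - 2)*(u + 3)*(u - 2)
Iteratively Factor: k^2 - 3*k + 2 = (k - 2)*(k - 1)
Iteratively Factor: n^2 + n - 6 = (n - 2)*(n + 3)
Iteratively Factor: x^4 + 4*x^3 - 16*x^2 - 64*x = (x - 4)*(x^3 + 8*x^2 + 16*x) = x*(x - 4)*(x^2 + 8*x + 16) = x*(x - 4)*(x + 4)*(x + 4)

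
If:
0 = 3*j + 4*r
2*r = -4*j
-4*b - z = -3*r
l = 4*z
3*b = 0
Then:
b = 0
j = 0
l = 0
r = 0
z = 0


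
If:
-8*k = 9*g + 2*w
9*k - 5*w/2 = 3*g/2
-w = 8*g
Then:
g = 0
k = 0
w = 0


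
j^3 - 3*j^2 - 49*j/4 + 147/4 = (j - 7/2)*(j - 3)*(j + 7/2)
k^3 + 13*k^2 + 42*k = k*(k + 6)*(k + 7)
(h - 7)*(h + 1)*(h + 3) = h^3 - 3*h^2 - 25*h - 21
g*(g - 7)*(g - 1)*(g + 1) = g^4 - 7*g^3 - g^2 + 7*g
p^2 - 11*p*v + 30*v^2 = (p - 6*v)*(p - 5*v)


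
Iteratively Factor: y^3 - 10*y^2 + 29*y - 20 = (y - 5)*(y^2 - 5*y + 4) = (y - 5)*(y - 1)*(y - 4)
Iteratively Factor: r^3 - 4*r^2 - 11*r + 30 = (r - 2)*(r^2 - 2*r - 15) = (r - 2)*(r + 3)*(r - 5)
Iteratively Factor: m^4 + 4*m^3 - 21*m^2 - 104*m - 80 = (m - 5)*(m^3 + 9*m^2 + 24*m + 16) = (m - 5)*(m + 4)*(m^2 + 5*m + 4) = (m - 5)*(m + 1)*(m + 4)*(m + 4)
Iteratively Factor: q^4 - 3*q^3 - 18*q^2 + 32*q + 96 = (q + 3)*(q^3 - 6*q^2 + 32) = (q - 4)*(q + 3)*(q^2 - 2*q - 8) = (q - 4)^2*(q + 3)*(q + 2)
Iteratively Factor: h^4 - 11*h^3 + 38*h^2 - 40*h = (h - 2)*(h^3 - 9*h^2 + 20*h) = (h - 5)*(h - 2)*(h^2 - 4*h) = h*(h - 5)*(h - 2)*(h - 4)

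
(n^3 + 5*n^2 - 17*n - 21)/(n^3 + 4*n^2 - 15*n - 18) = (n + 7)/(n + 6)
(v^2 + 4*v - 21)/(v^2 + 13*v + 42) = (v - 3)/(v + 6)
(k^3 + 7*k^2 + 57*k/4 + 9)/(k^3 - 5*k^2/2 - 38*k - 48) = (k + 3/2)/(k - 8)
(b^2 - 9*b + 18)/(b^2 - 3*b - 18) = (b - 3)/(b + 3)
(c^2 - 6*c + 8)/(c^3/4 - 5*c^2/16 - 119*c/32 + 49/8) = 32*(c^2 - 6*c + 8)/(8*c^3 - 10*c^2 - 119*c + 196)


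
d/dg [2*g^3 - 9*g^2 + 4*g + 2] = 6*g^2 - 18*g + 4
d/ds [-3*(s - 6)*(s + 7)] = -6*s - 3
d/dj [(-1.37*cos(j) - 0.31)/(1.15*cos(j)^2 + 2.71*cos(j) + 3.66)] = (-1.5755*cos(j)^2 - 0.713*cos(j) + 4.1741)*sin(j)/(1.3225*cos(j)^4 + 6.233*cos(j)^3 + 15.7621*cos(j)^2 + 19.8372*cos(j) + 13.3956)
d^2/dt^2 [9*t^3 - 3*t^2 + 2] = 54*t - 6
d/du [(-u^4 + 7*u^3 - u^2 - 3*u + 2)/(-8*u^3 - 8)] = (u^6 - u^4 - 2*u^3 - 15*u^2 + 2*u + 3)/(8*(u^6 + 2*u^3 + 1))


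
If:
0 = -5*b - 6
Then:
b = -6/5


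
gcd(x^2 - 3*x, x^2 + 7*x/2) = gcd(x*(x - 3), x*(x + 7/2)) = x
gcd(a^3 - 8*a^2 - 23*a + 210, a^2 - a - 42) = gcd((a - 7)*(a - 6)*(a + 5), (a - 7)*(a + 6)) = a - 7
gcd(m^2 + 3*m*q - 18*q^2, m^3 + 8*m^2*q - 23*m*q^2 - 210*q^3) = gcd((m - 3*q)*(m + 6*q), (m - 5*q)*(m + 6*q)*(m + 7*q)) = m + 6*q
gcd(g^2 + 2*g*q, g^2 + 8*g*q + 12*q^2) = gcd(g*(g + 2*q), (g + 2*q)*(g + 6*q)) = g + 2*q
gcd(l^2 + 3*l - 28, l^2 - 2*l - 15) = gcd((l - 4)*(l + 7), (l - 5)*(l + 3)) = 1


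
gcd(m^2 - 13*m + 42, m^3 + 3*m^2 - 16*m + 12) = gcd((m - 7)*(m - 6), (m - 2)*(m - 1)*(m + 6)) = 1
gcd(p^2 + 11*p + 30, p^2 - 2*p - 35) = p + 5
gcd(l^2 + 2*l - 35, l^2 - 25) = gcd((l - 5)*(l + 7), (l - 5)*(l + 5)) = l - 5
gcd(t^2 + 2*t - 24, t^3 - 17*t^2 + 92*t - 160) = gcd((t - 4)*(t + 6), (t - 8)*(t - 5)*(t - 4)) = t - 4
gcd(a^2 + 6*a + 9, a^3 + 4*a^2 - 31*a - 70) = 1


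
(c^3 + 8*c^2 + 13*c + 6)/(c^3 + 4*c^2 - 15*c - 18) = (c + 1)/(c - 3)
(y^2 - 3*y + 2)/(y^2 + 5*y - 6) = (y - 2)/(y + 6)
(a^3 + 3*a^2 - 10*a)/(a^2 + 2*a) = (a^2 + 3*a - 10)/(a + 2)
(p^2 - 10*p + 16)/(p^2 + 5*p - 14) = (p - 8)/(p + 7)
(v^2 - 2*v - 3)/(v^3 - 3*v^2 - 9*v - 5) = (v - 3)/(v^2 - 4*v - 5)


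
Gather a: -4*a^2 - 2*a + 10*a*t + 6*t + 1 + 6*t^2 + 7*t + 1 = -4*a^2 + a*(10*t - 2) + 6*t^2 + 13*t + 2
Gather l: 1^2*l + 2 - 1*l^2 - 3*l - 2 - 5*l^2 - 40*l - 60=-6*l^2 - 42*l - 60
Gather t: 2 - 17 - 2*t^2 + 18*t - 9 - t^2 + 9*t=-3*t^2 + 27*t - 24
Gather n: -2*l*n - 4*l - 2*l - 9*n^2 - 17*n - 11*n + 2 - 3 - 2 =-6*l - 9*n^2 + n*(-2*l - 28) - 3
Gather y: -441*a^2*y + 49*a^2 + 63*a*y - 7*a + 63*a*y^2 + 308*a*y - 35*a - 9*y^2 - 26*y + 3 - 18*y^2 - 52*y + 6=49*a^2 - 42*a + y^2*(63*a - 27) + y*(-441*a^2 + 371*a - 78) + 9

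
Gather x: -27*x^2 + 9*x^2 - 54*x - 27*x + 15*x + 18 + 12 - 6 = -18*x^2 - 66*x + 24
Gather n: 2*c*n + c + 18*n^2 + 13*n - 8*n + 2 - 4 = c + 18*n^2 + n*(2*c + 5) - 2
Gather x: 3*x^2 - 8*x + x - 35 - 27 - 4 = 3*x^2 - 7*x - 66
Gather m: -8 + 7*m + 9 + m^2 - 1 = m^2 + 7*m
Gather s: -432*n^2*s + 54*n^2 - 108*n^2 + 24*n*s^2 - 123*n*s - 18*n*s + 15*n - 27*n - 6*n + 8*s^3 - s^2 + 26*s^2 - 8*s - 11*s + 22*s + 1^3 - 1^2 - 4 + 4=-54*n^2 - 18*n + 8*s^3 + s^2*(24*n + 25) + s*(-432*n^2 - 141*n + 3)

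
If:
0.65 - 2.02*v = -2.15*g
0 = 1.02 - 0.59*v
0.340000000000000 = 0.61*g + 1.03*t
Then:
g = 1.32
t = -0.45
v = 1.73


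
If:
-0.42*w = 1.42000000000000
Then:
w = -3.38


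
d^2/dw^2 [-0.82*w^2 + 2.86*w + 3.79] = -1.64000000000000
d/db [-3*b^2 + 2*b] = 2 - 6*b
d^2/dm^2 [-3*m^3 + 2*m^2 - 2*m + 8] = 4 - 18*m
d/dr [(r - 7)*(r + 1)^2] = (r + 1)*(3*r - 13)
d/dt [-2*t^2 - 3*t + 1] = -4*t - 3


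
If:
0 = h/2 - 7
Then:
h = 14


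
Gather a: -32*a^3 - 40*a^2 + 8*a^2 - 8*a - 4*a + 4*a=-32*a^3 - 32*a^2 - 8*a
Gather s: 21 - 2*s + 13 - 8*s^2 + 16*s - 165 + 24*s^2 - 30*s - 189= 16*s^2 - 16*s - 320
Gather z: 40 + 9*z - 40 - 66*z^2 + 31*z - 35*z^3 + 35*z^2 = -35*z^3 - 31*z^2 + 40*z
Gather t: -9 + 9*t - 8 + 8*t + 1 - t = 16*t - 16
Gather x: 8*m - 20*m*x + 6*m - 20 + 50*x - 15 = 14*m + x*(50 - 20*m) - 35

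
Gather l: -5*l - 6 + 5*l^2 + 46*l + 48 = 5*l^2 + 41*l + 42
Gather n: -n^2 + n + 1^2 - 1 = -n^2 + n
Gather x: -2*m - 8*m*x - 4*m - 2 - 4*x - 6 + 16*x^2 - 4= -6*m + 16*x^2 + x*(-8*m - 4) - 12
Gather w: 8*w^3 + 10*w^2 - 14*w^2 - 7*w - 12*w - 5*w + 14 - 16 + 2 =8*w^3 - 4*w^2 - 24*w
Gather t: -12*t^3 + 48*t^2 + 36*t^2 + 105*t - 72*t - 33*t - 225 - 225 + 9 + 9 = -12*t^3 + 84*t^2 - 432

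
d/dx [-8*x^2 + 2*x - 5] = 2 - 16*x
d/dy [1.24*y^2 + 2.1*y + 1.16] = 2.48*y + 2.1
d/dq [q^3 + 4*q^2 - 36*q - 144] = 3*q^2 + 8*q - 36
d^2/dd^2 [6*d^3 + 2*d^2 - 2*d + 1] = 36*d + 4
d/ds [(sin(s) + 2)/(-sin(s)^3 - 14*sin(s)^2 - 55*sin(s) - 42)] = 2*(sin(s)^3 + 10*sin(s)^2 + 28*sin(s) + 34)*cos(s)/(sin(s)^3 + 14*sin(s)^2 + 55*sin(s) + 42)^2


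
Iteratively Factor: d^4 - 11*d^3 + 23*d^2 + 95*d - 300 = (d + 3)*(d^3 - 14*d^2 + 65*d - 100) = (d - 5)*(d + 3)*(d^2 - 9*d + 20) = (d - 5)^2*(d + 3)*(d - 4)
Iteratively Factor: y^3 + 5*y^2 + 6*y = (y)*(y^2 + 5*y + 6) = y*(y + 3)*(y + 2)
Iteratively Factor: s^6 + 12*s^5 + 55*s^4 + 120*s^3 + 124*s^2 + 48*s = (s + 1)*(s^5 + 11*s^4 + 44*s^3 + 76*s^2 + 48*s) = (s + 1)*(s + 2)*(s^4 + 9*s^3 + 26*s^2 + 24*s) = (s + 1)*(s + 2)*(s + 4)*(s^3 + 5*s^2 + 6*s) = (s + 1)*(s + 2)^2*(s + 4)*(s^2 + 3*s) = s*(s + 1)*(s + 2)^2*(s + 4)*(s + 3)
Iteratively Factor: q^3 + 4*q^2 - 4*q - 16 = (q - 2)*(q^2 + 6*q + 8) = (q - 2)*(q + 2)*(q + 4)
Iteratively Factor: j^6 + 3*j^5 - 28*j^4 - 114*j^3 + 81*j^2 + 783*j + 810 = (j + 3)*(j^5 - 28*j^3 - 30*j^2 + 171*j + 270) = (j + 3)^2*(j^4 - 3*j^3 - 19*j^2 + 27*j + 90) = (j + 2)*(j + 3)^2*(j^3 - 5*j^2 - 9*j + 45) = (j + 2)*(j + 3)^3*(j^2 - 8*j + 15) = (j - 5)*(j + 2)*(j + 3)^3*(j - 3)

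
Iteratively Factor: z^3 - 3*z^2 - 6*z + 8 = (z + 2)*(z^2 - 5*z + 4) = (z - 4)*(z + 2)*(z - 1)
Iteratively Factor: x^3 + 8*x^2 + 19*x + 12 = (x + 1)*(x^2 + 7*x + 12) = (x + 1)*(x + 3)*(x + 4)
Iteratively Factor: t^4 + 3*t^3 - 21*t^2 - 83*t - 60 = (t + 1)*(t^3 + 2*t^2 - 23*t - 60) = (t + 1)*(t + 4)*(t^2 - 2*t - 15) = (t + 1)*(t + 3)*(t + 4)*(t - 5)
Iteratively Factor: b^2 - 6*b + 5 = (b - 5)*(b - 1)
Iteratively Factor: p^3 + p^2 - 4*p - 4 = (p + 1)*(p^2 - 4) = (p - 2)*(p + 1)*(p + 2)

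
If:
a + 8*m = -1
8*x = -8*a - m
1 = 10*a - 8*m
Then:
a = 0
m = -1/8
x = 1/64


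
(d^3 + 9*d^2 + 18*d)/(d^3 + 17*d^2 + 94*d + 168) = d*(d + 3)/(d^2 + 11*d + 28)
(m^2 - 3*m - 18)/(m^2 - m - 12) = (m - 6)/(m - 4)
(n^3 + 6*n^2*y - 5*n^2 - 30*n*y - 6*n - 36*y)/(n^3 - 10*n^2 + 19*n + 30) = (n + 6*y)/(n - 5)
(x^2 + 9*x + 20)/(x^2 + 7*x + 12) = (x + 5)/(x + 3)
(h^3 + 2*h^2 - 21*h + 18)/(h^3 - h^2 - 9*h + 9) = (h + 6)/(h + 3)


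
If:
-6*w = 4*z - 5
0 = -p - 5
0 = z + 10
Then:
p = -5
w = 15/2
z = -10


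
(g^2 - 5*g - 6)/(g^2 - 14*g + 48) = (g + 1)/(g - 8)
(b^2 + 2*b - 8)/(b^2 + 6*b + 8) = (b - 2)/(b + 2)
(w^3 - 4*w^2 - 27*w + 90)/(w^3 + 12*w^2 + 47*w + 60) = (w^2 - 9*w + 18)/(w^2 + 7*w + 12)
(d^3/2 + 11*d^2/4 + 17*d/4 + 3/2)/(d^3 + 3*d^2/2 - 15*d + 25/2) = (2*d^3 + 11*d^2 + 17*d + 6)/(2*(2*d^3 + 3*d^2 - 30*d + 25))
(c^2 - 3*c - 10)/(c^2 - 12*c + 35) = (c + 2)/(c - 7)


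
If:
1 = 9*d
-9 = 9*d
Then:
No Solution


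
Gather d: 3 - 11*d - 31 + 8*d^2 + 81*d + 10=8*d^2 + 70*d - 18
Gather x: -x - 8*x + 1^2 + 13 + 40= 54 - 9*x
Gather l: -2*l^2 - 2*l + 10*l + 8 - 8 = -2*l^2 + 8*l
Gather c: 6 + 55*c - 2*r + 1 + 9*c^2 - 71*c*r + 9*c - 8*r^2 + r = 9*c^2 + c*(64 - 71*r) - 8*r^2 - r + 7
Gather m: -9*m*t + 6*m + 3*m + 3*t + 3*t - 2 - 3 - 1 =m*(9 - 9*t) + 6*t - 6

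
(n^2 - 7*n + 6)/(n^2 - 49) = (n^2 - 7*n + 6)/(n^2 - 49)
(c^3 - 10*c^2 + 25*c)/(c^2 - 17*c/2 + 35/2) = 2*c*(c - 5)/(2*c - 7)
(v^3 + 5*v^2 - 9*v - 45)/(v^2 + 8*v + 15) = v - 3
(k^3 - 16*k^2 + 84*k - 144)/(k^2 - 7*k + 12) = (k^2 - 12*k + 36)/(k - 3)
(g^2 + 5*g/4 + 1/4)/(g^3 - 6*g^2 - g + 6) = (g + 1/4)/(g^2 - 7*g + 6)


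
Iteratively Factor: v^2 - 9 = (v - 3)*(v + 3)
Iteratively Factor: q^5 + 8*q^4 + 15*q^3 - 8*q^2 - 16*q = (q)*(q^4 + 8*q^3 + 15*q^2 - 8*q - 16) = q*(q - 1)*(q^3 + 9*q^2 + 24*q + 16) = q*(q - 1)*(q + 4)*(q^2 + 5*q + 4) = q*(q - 1)*(q + 4)^2*(q + 1)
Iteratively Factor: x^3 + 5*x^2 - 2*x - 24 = (x + 4)*(x^2 + x - 6) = (x + 3)*(x + 4)*(x - 2)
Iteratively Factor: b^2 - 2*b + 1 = (b - 1)*(b - 1)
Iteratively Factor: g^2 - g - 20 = (g - 5)*(g + 4)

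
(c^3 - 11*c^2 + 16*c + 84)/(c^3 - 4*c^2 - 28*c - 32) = (c^2 - 13*c + 42)/(c^2 - 6*c - 16)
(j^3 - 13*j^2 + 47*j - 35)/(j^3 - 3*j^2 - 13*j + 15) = (j - 7)/(j + 3)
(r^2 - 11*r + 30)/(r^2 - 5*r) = (r - 6)/r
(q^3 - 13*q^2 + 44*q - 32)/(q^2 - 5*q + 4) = q - 8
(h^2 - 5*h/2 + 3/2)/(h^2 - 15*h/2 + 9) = (h - 1)/(h - 6)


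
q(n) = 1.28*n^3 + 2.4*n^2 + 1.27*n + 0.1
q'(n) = 3.84*n^2 + 4.8*n + 1.27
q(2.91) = 55.66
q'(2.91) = 47.76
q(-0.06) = 0.03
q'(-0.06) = 1.00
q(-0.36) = -0.11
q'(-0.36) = 0.04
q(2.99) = 59.57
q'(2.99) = 49.95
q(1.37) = 9.64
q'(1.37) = 15.05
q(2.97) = 58.58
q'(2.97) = 49.40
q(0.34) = 0.86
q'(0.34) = 3.35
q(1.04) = 5.46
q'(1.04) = 10.42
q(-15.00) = -3798.95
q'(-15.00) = 793.27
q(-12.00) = -1881.38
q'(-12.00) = 496.63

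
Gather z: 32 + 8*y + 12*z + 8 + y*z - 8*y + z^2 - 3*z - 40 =z^2 + z*(y + 9)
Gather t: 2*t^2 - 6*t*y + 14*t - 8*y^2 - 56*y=2*t^2 + t*(14 - 6*y) - 8*y^2 - 56*y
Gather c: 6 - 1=5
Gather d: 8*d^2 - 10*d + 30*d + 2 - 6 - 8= 8*d^2 + 20*d - 12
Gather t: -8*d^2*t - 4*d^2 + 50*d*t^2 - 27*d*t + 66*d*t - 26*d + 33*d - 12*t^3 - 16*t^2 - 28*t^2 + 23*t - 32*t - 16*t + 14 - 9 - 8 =-4*d^2 + 7*d - 12*t^3 + t^2*(50*d - 44) + t*(-8*d^2 + 39*d - 25) - 3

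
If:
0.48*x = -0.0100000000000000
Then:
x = -0.02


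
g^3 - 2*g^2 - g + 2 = (g - 2)*(g - 1)*(g + 1)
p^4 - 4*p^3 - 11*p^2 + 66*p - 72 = (p - 3)^2*(p - 2)*(p + 4)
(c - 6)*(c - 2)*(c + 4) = c^3 - 4*c^2 - 20*c + 48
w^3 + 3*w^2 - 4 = (w - 1)*(w + 2)^2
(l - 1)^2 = l^2 - 2*l + 1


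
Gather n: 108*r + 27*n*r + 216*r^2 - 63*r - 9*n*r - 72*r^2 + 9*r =18*n*r + 144*r^2 + 54*r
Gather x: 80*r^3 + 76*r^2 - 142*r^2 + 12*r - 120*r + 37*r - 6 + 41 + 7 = 80*r^3 - 66*r^2 - 71*r + 42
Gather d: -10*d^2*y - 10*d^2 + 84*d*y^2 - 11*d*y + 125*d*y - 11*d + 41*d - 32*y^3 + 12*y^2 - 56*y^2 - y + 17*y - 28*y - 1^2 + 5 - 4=d^2*(-10*y - 10) + d*(84*y^2 + 114*y + 30) - 32*y^3 - 44*y^2 - 12*y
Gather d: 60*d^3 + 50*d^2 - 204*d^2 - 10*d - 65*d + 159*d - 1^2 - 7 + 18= 60*d^3 - 154*d^2 + 84*d + 10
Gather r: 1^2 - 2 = -1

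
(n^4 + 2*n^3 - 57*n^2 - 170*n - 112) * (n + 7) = n^5 + 9*n^4 - 43*n^3 - 569*n^2 - 1302*n - 784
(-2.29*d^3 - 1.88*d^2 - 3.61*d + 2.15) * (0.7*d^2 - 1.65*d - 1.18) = -1.603*d^5 + 2.4625*d^4 + 3.2772*d^3 + 9.6799*d^2 + 0.712299999999999*d - 2.537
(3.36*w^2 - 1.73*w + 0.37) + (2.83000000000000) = 3.36*w^2 - 1.73*w + 3.2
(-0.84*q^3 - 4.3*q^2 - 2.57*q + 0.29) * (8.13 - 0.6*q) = 0.504*q^4 - 4.2492*q^3 - 33.417*q^2 - 21.0681*q + 2.3577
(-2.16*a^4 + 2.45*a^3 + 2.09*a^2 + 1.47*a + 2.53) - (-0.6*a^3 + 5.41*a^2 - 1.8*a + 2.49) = -2.16*a^4 + 3.05*a^3 - 3.32*a^2 + 3.27*a + 0.0399999999999996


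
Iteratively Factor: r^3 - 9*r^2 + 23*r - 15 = (r - 5)*(r^2 - 4*r + 3) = (r - 5)*(r - 1)*(r - 3)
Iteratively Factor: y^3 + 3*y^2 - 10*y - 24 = (y - 3)*(y^2 + 6*y + 8) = (y - 3)*(y + 4)*(y + 2)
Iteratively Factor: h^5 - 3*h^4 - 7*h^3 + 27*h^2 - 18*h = (h - 3)*(h^4 - 7*h^2 + 6*h) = (h - 3)*(h - 2)*(h^3 + 2*h^2 - 3*h) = (h - 3)*(h - 2)*(h + 3)*(h^2 - h) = h*(h - 3)*(h - 2)*(h + 3)*(h - 1)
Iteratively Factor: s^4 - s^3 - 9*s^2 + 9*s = (s - 1)*(s^3 - 9*s) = (s - 1)*(s + 3)*(s^2 - 3*s) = (s - 3)*(s - 1)*(s + 3)*(s)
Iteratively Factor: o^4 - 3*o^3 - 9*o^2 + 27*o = (o - 3)*(o^3 - 9*o) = o*(o - 3)*(o^2 - 9) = o*(o - 3)^2*(o + 3)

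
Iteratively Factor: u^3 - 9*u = (u)*(u^2 - 9) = u*(u + 3)*(u - 3)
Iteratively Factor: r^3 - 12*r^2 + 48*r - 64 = (r - 4)*(r^2 - 8*r + 16) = (r - 4)^2*(r - 4)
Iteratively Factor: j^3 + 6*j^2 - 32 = (j + 4)*(j^2 + 2*j - 8) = (j + 4)^2*(j - 2)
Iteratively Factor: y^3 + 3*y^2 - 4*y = (y - 1)*(y^2 + 4*y) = y*(y - 1)*(y + 4)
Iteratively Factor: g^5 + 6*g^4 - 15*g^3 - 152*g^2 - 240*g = (g)*(g^4 + 6*g^3 - 15*g^2 - 152*g - 240) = g*(g + 3)*(g^3 + 3*g^2 - 24*g - 80) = g*(g + 3)*(g + 4)*(g^2 - g - 20) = g*(g - 5)*(g + 3)*(g + 4)*(g + 4)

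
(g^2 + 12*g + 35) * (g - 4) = g^3 + 8*g^2 - 13*g - 140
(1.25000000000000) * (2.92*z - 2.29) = 3.65*z - 2.8625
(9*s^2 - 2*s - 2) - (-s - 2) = 9*s^2 - s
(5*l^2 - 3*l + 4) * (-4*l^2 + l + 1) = -20*l^4 + 17*l^3 - 14*l^2 + l + 4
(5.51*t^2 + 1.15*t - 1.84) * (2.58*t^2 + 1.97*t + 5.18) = 14.2158*t^4 + 13.8217*t^3 + 26.0601*t^2 + 2.3322*t - 9.5312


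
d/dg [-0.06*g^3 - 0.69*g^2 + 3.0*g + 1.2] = -0.18*g^2 - 1.38*g + 3.0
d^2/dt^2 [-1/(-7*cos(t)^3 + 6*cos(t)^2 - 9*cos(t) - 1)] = 3*((19*cos(t) - 16*cos(2*t) + 21*cos(3*t))*(7*cos(t)^3 - 6*cos(t)^2 + 9*cos(t) + 1)/4 + 6*(7*cos(t)^2 - 4*cos(t) + 3)^2*sin(t)^2)/(7*cos(t)^3 - 6*cos(t)^2 + 9*cos(t) + 1)^3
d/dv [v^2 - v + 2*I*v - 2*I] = 2*v - 1 + 2*I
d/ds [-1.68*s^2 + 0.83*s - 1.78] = 0.83 - 3.36*s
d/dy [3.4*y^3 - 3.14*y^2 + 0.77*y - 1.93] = 10.2*y^2 - 6.28*y + 0.77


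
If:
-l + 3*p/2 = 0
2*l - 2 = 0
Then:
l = 1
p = 2/3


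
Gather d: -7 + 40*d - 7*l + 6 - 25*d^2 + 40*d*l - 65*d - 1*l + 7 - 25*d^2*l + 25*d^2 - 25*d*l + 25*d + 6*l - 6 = -25*d^2*l + 15*d*l - 2*l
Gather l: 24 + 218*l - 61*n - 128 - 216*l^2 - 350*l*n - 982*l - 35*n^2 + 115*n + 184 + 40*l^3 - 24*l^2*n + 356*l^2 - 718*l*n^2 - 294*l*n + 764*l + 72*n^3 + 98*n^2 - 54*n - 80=40*l^3 + l^2*(140 - 24*n) + l*(-718*n^2 - 644*n) + 72*n^3 + 63*n^2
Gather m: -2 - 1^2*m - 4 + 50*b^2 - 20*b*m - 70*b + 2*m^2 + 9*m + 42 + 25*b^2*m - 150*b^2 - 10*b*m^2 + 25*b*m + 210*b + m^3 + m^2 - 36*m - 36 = -100*b^2 + 140*b + m^3 + m^2*(3 - 10*b) + m*(25*b^2 + 5*b - 28)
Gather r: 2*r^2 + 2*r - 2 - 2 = 2*r^2 + 2*r - 4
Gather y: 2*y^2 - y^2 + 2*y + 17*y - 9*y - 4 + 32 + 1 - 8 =y^2 + 10*y + 21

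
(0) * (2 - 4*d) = 0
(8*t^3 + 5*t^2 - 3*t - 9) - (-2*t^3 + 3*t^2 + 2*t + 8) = 10*t^3 + 2*t^2 - 5*t - 17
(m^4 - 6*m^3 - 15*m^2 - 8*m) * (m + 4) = m^5 - 2*m^4 - 39*m^3 - 68*m^2 - 32*m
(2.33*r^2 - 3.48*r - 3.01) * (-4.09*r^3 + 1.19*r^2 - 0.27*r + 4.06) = -9.5297*r^5 + 17.0059*r^4 + 7.5406*r^3 + 6.8175*r^2 - 13.3161*r - 12.2206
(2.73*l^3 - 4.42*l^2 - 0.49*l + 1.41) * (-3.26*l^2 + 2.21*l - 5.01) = -8.8998*l^5 + 20.4425*l^4 - 21.8481*l^3 + 16.4647*l^2 + 5.571*l - 7.0641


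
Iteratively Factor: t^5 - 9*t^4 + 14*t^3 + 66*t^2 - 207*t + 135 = (t - 3)*(t^4 - 6*t^3 - 4*t^2 + 54*t - 45) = (t - 3)*(t - 1)*(t^3 - 5*t^2 - 9*t + 45) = (t - 3)*(t - 1)*(t + 3)*(t^2 - 8*t + 15) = (t - 5)*(t - 3)*(t - 1)*(t + 3)*(t - 3)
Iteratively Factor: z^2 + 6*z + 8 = (z + 4)*(z + 2)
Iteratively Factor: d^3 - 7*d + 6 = (d - 2)*(d^2 + 2*d - 3) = (d - 2)*(d - 1)*(d + 3)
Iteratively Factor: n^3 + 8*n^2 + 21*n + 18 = (n + 3)*(n^2 + 5*n + 6) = (n + 2)*(n + 3)*(n + 3)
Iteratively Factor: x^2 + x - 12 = (x - 3)*(x + 4)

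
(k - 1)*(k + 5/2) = k^2 + 3*k/2 - 5/2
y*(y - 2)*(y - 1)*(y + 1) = y^4 - 2*y^3 - y^2 + 2*y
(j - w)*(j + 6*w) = j^2 + 5*j*w - 6*w^2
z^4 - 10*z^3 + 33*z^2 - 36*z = z*(z - 4)*(z - 3)^2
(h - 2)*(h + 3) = h^2 + h - 6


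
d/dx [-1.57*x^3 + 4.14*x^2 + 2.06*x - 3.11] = -4.71*x^2 + 8.28*x + 2.06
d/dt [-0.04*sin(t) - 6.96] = -0.04*cos(t)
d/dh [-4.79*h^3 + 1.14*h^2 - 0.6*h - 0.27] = -14.37*h^2 + 2.28*h - 0.6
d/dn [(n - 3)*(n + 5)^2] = (n + 5)*(3*n - 1)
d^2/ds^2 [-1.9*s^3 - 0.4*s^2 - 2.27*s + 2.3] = -11.4*s - 0.8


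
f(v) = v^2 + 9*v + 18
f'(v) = 2*v + 9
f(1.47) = 33.39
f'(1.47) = 11.94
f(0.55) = 23.25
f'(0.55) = 10.10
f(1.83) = 37.82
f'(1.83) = 12.66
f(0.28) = 20.60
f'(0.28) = 9.56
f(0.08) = 18.73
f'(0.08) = 9.16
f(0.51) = 22.85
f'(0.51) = 10.02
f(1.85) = 38.07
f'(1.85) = 12.70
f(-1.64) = 5.93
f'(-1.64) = 5.72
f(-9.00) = 18.00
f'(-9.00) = -9.00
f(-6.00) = 0.00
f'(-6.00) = -3.00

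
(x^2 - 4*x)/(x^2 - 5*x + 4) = x/(x - 1)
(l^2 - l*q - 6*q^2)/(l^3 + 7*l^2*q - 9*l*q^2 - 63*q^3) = (l + 2*q)/(l^2 + 10*l*q + 21*q^2)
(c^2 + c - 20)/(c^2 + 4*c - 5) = (c - 4)/(c - 1)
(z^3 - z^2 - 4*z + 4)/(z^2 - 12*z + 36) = (z^3 - z^2 - 4*z + 4)/(z^2 - 12*z + 36)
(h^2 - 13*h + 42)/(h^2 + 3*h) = (h^2 - 13*h + 42)/(h*(h + 3))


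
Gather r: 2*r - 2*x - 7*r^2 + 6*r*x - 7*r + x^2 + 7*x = -7*r^2 + r*(6*x - 5) + x^2 + 5*x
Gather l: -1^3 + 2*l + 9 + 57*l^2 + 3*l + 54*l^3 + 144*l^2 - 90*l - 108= 54*l^3 + 201*l^2 - 85*l - 100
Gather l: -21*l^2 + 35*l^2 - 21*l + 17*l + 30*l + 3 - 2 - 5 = 14*l^2 + 26*l - 4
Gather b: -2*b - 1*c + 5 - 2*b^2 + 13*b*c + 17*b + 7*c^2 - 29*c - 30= -2*b^2 + b*(13*c + 15) + 7*c^2 - 30*c - 25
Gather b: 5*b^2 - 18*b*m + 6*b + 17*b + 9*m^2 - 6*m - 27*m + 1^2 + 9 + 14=5*b^2 + b*(23 - 18*m) + 9*m^2 - 33*m + 24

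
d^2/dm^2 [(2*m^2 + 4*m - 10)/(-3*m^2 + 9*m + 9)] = 4*(-5*m^3 + 6*m^2 - 63*m + 69)/(3*(m^6 - 9*m^5 + 18*m^4 + 27*m^3 - 54*m^2 - 81*m - 27))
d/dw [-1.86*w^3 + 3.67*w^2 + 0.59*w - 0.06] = -5.58*w^2 + 7.34*w + 0.59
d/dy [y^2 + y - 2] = 2*y + 1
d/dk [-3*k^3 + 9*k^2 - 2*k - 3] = -9*k^2 + 18*k - 2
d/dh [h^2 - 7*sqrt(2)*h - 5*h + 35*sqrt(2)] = 2*h - 7*sqrt(2) - 5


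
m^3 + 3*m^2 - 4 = (m - 1)*(m + 2)^2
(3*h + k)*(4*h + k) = 12*h^2 + 7*h*k + k^2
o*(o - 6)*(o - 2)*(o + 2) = o^4 - 6*o^3 - 4*o^2 + 24*o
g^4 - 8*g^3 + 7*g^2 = g^2*(g - 7)*(g - 1)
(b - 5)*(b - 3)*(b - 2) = b^3 - 10*b^2 + 31*b - 30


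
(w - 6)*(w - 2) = w^2 - 8*w + 12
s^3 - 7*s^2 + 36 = (s - 6)*(s - 3)*(s + 2)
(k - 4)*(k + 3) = k^2 - k - 12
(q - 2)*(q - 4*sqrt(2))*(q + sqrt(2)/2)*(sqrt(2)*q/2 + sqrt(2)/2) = sqrt(2)*q^4/2 - 7*q^3/2 - sqrt(2)*q^3/2 - 3*sqrt(2)*q^2 + 7*q^2/2 + 2*sqrt(2)*q + 7*q + 4*sqrt(2)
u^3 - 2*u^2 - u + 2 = (u - 2)*(u - 1)*(u + 1)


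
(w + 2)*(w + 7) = w^2 + 9*w + 14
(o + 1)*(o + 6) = o^2 + 7*o + 6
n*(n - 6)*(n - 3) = n^3 - 9*n^2 + 18*n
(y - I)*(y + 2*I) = y^2 + I*y + 2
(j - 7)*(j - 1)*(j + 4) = j^3 - 4*j^2 - 25*j + 28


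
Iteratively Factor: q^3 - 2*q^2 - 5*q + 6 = (q + 2)*(q^2 - 4*q + 3) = (q - 3)*(q + 2)*(q - 1)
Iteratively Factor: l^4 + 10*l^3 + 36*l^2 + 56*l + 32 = (l + 2)*(l^3 + 8*l^2 + 20*l + 16) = (l + 2)*(l + 4)*(l^2 + 4*l + 4) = (l + 2)^2*(l + 4)*(l + 2)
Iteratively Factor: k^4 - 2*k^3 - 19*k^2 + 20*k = (k - 5)*(k^3 + 3*k^2 - 4*k) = k*(k - 5)*(k^2 + 3*k - 4) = k*(k - 5)*(k + 4)*(k - 1)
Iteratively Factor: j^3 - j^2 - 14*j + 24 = (j - 3)*(j^2 + 2*j - 8) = (j - 3)*(j - 2)*(j + 4)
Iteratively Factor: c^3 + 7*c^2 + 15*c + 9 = (c + 1)*(c^2 + 6*c + 9) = (c + 1)*(c + 3)*(c + 3)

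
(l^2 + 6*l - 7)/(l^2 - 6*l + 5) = (l + 7)/(l - 5)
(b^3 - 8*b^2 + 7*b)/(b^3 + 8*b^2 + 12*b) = (b^2 - 8*b + 7)/(b^2 + 8*b + 12)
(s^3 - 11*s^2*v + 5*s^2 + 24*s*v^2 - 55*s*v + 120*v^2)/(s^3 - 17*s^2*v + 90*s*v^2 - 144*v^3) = (s + 5)/(s - 6*v)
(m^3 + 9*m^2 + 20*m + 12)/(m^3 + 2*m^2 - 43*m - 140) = (m^3 + 9*m^2 + 20*m + 12)/(m^3 + 2*m^2 - 43*m - 140)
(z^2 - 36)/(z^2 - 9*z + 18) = (z + 6)/(z - 3)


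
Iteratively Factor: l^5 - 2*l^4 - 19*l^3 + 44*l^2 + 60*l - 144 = (l + 4)*(l^4 - 6*l^3 + 5*l^2 + 24*l - 36) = (l - 2)*(l + 4)*(l^3 - 4*l^2 - 3*l + 18) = (l - 2)*(l + 2)*(l + 4)*(l^2 - 6*l + 9) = (l - 3)*(l - 2)*(l + 2)*(l + 4)*(l - 3)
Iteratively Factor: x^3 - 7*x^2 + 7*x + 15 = (x + 1)*(x^2 - 8*x + 15) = (x - 5)*(x + 1)*(x - 3)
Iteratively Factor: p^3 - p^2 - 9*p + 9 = (p + 3)*(p^2 - 4*p + 3) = (p - 3)*(p + 3)*(p - 1)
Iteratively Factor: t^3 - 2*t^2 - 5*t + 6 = (t - 1)*(t^2 - t - 6) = (t - 1)*(t + 2)*(t - 3)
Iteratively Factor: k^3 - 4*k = (k)*(k^2 - 4) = k*(k + 2)*(k - 2)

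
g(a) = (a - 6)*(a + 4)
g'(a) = 2*a - 2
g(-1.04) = -20.84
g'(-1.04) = -4.08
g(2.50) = -22.75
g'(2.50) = 3.00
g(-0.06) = -23.88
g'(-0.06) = -2.12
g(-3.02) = -8.84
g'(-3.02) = -8.04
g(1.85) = -24.28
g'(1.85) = 1.70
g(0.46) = -24.71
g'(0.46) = -1.08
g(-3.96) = -0.40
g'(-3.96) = -9.92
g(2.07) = -23.86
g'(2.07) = 2.14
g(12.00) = 96.00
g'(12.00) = 22.00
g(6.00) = 0.00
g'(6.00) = 10.00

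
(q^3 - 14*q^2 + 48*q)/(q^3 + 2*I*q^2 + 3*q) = (q^2 - 14*q + 48)/(q^2 + 2*I*q + 3)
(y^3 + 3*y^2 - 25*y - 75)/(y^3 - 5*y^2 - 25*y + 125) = (y + 3)/(y - 5)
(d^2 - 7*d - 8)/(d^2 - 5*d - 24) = (d + 1)/(d + 3)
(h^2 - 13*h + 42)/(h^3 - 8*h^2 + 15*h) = (h^2 - 13*h + 42)/(h*(h^2 - 8*h + 15))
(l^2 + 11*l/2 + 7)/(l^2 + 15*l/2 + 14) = (l + 2)/(l + 4)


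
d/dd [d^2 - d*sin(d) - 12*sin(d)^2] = -d*cos(d) + 2*d - sin(d) - 12*sin(2*d)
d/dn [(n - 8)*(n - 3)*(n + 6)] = 3*n^2 - 10*n - 42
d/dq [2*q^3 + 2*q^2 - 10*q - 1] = 6*q^2 + 4*q - 10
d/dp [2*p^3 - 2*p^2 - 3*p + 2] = 6*p^2 - 4*p - 3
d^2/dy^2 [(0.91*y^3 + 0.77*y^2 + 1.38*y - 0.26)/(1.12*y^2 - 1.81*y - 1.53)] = (4.44089209850063e-15*y^4 + 15.665286*y^3 + 21.080346*y^2 + 30.132354*y - 6.632926)/(1.404928*y^6 - 6.811392*y^5 + 5.25*y^4 + 12.679955*y^3 - 7.171875*y^2 - 12.711087*y - 3.581577)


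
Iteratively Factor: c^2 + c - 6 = (c + 3)*(c - 2)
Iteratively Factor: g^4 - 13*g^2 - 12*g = (g - 4)*(g^3 + 4*g^2 + 3*g) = g*(g - 4)*(g^2 + 4*g + 3) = g*(g - 4)*(g + 1)*(g + 3)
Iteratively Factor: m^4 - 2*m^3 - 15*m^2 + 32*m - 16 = (m + 4)*(m^3 - 6*m^2 + 9*m - 4) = (m - 4)*(m + 4)*(m^2 - 2*m + 1) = (m - 4)*(m - 1)*(m + 4)*(m - 1)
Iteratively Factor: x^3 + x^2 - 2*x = (x + 2)*(x^2 - x) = x*(x + 2)*(x - 1)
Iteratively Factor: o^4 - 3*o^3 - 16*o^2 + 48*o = (o - 4)*(o^3 + o^2 - 12*o) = (o - 4)*(o + 4)*(o^2 - 3*o) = (o - 4)*(o - 3)*(o + 4)*(o)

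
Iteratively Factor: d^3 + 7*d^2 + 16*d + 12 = (d + 2)*(d^2 + 5*d + 6) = (d + 2)^2*(d + 3)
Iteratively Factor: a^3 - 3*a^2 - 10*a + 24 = (a - 2)*(a^2 - a - 12) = (a - 4)*(a - 2)*(a + 3)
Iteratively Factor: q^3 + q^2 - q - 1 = (q - 1)*(q^2 + 2*q + 1) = (q - 1)*(q + 1)*(q + 1)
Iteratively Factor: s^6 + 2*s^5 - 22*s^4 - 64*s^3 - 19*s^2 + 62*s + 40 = (s - 5)*(s^5 + 7*s^4 + 13*s^3 + s^2 - 14*s - 8) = (s - 5)*(s + 4)*(s^4 + 3*s^3 + s^2 - 3*s - 2) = (s - 5)*(s + 1)*(s + 4)*(s^3 + 2*s^2 - s - 2) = (s - 5)*(s + 1)*(s + 2)*(s + 4)*(s^2 - 1) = (s - 5)*(s + 1)^2*(s + 2)*(s + 4)*(s - 1)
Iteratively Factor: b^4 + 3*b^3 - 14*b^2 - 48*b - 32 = (b - 4)*(b^3 + 7*b^2 + 14*b + 8) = (b - 4)*(b + 4)*(b^2 + 3*b + 2) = (b - 4)*(b + 1)*(b + 4)*(b + 2)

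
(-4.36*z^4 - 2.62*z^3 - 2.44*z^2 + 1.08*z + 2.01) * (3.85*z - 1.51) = -16.786*z^5 - 3.5034*z^4 - 5.4378*z^3 + 7.8424*z^2 + 6.1077*z - 3.0351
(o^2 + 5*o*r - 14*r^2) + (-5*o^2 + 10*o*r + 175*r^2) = -4*o^2 + 15*o*r + 161*r^2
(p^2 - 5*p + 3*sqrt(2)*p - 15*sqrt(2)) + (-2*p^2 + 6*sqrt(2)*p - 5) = -p^2 - 5*p + 9*sqrt(2)*p - 15*sqrt(2) - 5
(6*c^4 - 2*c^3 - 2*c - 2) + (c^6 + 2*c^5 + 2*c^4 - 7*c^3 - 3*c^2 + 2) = c^6 + 2*c^5 + 8*c^4 - 9*c^3 - 3*c^2 - 2*c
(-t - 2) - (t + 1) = -2*t - 3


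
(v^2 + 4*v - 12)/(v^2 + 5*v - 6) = (v - 2)/(v - 1)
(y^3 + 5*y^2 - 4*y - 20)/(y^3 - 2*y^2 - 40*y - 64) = (y^2 + 3*y - 10)/(y^2 - 4*y - 32)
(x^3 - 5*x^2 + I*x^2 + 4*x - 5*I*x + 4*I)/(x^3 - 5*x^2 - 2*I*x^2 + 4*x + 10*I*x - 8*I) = (x + I)/(x - 2*I)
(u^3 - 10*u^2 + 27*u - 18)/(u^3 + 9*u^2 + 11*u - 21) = (u^2 - 9*u + 18)/(u^2 + 10*u + 21)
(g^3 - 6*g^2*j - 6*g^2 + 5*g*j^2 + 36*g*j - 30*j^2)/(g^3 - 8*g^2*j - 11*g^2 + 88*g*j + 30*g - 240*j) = (g^2 - 6*g*j + 5*j^2)/(g^2 - 8*g*j - 5*g + 40*j)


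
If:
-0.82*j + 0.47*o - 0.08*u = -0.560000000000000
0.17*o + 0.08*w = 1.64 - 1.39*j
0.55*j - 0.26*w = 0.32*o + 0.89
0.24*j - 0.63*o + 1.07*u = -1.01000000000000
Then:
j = 1.19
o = 0.76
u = -0.76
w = -1.83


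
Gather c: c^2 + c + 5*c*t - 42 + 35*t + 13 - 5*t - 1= c^2 + c*(5*t + 1) + 30*t - 30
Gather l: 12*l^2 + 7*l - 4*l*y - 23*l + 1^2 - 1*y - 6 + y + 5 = 12*l^2 + l*(-4*y - 16)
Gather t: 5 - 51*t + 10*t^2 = 10*t^2 - 51*t + 5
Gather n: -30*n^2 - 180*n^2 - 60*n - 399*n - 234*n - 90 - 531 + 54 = -210*n^2 - 693*n - 567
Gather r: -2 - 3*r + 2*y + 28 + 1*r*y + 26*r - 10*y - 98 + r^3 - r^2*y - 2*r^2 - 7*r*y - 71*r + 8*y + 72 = r^3 + r^2*(-y - 2) + r*(-6*y - 48)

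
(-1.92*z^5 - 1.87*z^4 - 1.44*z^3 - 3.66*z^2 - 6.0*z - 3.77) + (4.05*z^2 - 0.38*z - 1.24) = -1.92*z^5 - 1.87*z^4 - 1.44*z^3 + 0.39*z^2 - 6.38*z - 5.01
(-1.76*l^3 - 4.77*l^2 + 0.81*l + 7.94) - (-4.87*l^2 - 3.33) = -1.76*l^3 + 0.100000000000001*l^2 + 0.81*l + 11.27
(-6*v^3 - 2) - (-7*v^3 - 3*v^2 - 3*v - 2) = v^3 + 3*v^2 + 3*v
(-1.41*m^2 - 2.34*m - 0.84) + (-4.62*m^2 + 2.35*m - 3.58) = -6.03*m^2 + 0.0100000000000002*m - 4.42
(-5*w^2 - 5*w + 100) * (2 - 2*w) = 10*w^3 - 210*w + 200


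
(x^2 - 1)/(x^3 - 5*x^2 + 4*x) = (x + 1)/(x*(x - 4))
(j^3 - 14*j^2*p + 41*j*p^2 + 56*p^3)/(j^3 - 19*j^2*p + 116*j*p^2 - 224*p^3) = (-j - p)/(-j + 4*p)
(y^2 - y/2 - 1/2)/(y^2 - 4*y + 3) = (y + 1/2)/(y - 3)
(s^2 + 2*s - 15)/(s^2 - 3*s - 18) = (-s^2 - 2*s + 15)/(-s^2 + 3*s + 18)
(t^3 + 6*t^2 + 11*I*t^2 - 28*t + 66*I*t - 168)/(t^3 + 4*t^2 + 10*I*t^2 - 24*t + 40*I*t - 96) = (t^2 + t*(6 + 7*I) + 42*I)/(t^2 + t*(4 + 6*I) + 24*I)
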